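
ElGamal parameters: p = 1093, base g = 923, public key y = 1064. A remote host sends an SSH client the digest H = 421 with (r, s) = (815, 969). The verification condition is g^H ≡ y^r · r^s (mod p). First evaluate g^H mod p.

197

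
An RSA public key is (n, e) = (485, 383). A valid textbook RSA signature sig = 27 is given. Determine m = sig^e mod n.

Squares mod 485: sig^1≡27, sig^2≡244, sig^4≡366, sig^8≡96, sig^16≡1, sig^32≡1, sig^64≡1, sig^128≡1, sig^256≡1
383 = 256 + 64 + 32 + 16 + 8 + 4 + 2 + 1, so sig^383 ≡ 1·1·1·1·96·366·244·27 ≡ 18 (mod 485)

18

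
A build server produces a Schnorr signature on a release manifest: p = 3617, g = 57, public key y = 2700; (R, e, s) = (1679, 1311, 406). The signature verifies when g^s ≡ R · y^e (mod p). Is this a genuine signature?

g^s mod p:
57^2 = 3249
57^4 ≡ 3249^2 = 10556001 ≡ 1595
57^8 ≡ 1595^2 = 2544025 ≡ 1274
57^16 ≡ 1274^2 = 1623076 ≡ 2660
57^32 ≡ 2660^2 = 7075600 ≡ 748
57^64 ≡ 748^2 = 559504 ≡ 2486
57^128 ≡ 2486^2 = 6180196 ≡ 2360
57^256 ≡ 2360^2 = 5569600 ≡ 3037
406 = 256 + 128 + 16 + 4 + 2, so 57^406 ≡ 3037·2360·2660·1595·3249 ≡ 710 (mod 3617)
R · y^e mod p:
2700^2 = 7290000 ≡ 1745
2700^4 ≡ 1745^2 = 3045025 ≡ 3128
2700^8 ≡ 3128^2 = 9784384 ≡ 399
2700^16 ≡ 399^2 = 159201 ≡ 53
2700^32 ≡ 53^2 = 2809
2700^64 ≡ 2809^2 = 7890481 ≡ 1804
2700^128 ≡ 1804^2 = 3254416 ≡ 2733
2700^256 ≡ 2733^2 = 7469289 ≡ 184
2700^512 ≡ 184^2 = 33856 ≡ 1303
2700^1024 ≡ 1303^2 = 1697809 ≡ 1436
1311 = 1024 + 256 + 16 + 8 + 4 + 2 + 1, so 2700^1311 ≡ 1436·184·53·399·3128·1745·2700 ≡ 1810 (mod 3617)
1679·1810 = 3038990 ≡ 710 (mod 3617)
710 ≡ 710 (mod 3617); signature holds.

genuine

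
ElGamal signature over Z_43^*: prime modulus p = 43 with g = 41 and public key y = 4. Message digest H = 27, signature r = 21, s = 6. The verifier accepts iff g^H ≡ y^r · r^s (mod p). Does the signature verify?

Left side g^H mod p:
Squares mod 43: 41^1≡41, 41^2≡4, 41^4≡16, 41^8≡41, 41^16≡4
27 = 16 + 8 + 2 + 1, so 41^27 ≡ 4·41·4·41 ≡ 21 (mod 43)
Right side y^r · r^s mod p:
Squares mod 43: 4^1≡4, 4^2≡16, 4^4≡41, 4^8≡4, 4^16≡16
21 = 16 + 4 + 1, so 4^21 ≡ 16·41·4 ≡ 1 (mod 43)
Squares mod 43: 21^1≡21, 21^2≡11, 21^4≡35
6 = 4 + 2, so 21^6 ≡ 35·11 ≡ 41 (mod 43)
1·41 = 41 ≡ 41 (mod 43)
21 ≠ 41, so verification fails.

does not verify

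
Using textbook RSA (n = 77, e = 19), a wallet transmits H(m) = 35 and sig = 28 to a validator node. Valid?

sig^2 ≡ 28^2 = 784 ≡ 14
sig^4 ≡ 14^2 = 196 ≡ 42
sig^8 ≡ 42^2 = 1764 ≡ 70
sig^16 ≡ 70^2 = 4900 ≡ 49
19 = 16 + 2 + 1, so sig^19 ≡ 49·14·28 ≡ 35 (mod 77)
35 = H(m), so the signature checks out.

yes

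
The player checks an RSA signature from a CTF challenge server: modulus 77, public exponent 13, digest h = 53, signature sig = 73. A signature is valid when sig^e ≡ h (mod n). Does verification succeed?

sig^2 ≡ 73^2 = 5329 ≡ 16
sig^4 ≡ 16^2 = 256 ≡ 25
sig^8 ≡ 25^2 = 625 ≡ 9
13 = 8 + 4 + 1, so sig^13 ≡ 9·25·73 ≡ 24 (mod 77)
sig^13 mod 77 = 24, but h = 53.

fails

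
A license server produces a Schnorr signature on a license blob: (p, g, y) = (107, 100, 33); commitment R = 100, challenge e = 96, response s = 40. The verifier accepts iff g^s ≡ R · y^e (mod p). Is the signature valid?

g^s mod p:
100^2 = 10000 ≡ 49
100^4 ≡ 49^2 = 2401 ≡ 47
100^8 ≡ 47^2 = 2209 ≡ 69
100^16 ≡ 69^2 = 4761 ≡ 53
100^32 ≡ 53^2 = 2809 ≡ 27
40 = 32 + 8, so 100^40 ≡ 27·69 ≡ 44 (mod 107)
R · y^e mod p:
33^2 = 1089 ≡ 19
33^4 ≡ 19^2 = 361 ≡ 40
33^8 ≡ 40^2 = 1600 ≡ 102
33^16 ≡ 102^2 = 10404 ≡ 25
33^32 ≡ 25^2 = 625 ≡ 90
33^64 ≡ 90^2 = 8100 ≡ 75
96 = 64 + 32, so 33^96 ≡ 75·90 ≡ 9 (mod 107)
100·9 = 900 ≡ 44 (mod 107)
44 ≡ 44 (mod 107); signature holds.

valid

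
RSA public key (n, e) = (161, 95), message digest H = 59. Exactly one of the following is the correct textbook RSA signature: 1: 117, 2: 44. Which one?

Candidate 1: 117^95 mod 161 = 59
  → matches H = 59
Candidate 2: 44^95 mod 161 = 102

1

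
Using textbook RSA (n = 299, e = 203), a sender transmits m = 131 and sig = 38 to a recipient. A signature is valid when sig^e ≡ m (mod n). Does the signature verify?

does not verify

sig^203 mod 299 = 168
The recovered value 168 does not match the digest 131.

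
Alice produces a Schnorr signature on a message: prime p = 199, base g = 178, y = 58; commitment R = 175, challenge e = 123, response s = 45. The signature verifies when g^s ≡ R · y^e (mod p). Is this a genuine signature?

forged

g^s mod p:
178^2 = 31684 ≡ 43
178^4 ≡ 43^2 = 1849 ≡ 58
178^8 ≡ 58^2 = 3364 ≡ 180
178^16 ≡ 180^2 = 32400 ≡ 162
178^32 ≡ 162^2 = 26244 ≡ 175
45 = 32 + 8 + 4 + 1, so 178^45 ≡ 175·180·58·178 ≡ 1 (mod 199)
R · y^e mod p:
58^2 = 3364 ≡ 180
58^4 ≡ 180^2 = 32400 ≡ 162
58^8 ≡ 162^2 = 26244 ≡ 175
58^16 ≡ 175^2 = 30625 ≡ 178
58^32 ≡ 178^2 = 31684 ≡ 43
58^64 ≡ 43^2 = 1849 ≡ 58
123 = 64 + 32 + 16 + 8 + 2 + 1, so 58^123 ≡ 58·43·178·175·180·58 ≡ 106 (mod 199)
175·106 = 18550 ≡ 43 (mod 199)
1 ≠ 43; the check fails.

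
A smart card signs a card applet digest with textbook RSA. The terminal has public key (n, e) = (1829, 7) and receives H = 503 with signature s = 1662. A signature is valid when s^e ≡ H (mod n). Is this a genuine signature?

genuine

s^7 mod 1829 = 503
s^7 mod 1829 = 503 matches H.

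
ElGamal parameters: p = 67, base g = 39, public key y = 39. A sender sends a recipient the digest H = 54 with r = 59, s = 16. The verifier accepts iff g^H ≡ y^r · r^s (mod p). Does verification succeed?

fails

Left side g^H mod p:
39^54 mod 67 = 25
Right side y^r · r^s mod p:
39^59 mod 67 = 60
59^16 mod 67 = 62
60·62 = 3720 ≡ 35 (mod 67)
25 ≠ 35, so verification fails.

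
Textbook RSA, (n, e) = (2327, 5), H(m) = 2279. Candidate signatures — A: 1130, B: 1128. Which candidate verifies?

B

Candidate A: 1130^2 = 1276900 ≡ 1704; 1130^4 ≡ 1704^2 = 2903616 ≡ 1847; 5 = 4 + 1, so 1130^5 ≡ 1847·1130 ≡ 2118 (mod 2327)
Candidate B: 1128^2 = 1272384 ≡ 1842; 1128^4 ≡ 1842^2 = 3392964 ≡ 198; 5 = 4 + 1, so 1128^5 ≡ 198·1128 ≡ 2279 (mod 2327)
  → matches H(m) = 2279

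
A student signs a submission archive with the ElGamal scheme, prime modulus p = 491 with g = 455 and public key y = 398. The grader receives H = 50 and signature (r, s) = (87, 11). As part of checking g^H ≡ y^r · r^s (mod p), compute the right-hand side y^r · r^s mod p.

459

398^2 = 158404 ≡ 302
398^4 ≡ 302^2 = 91204 ≡ 369
398^8 ≡ 369^2 = 136161 ≡ 154
398^16 ≡ 154^2 = 23716 ≡ 148
398^32 ≡ 148^2 = 21904 ≡ 300
398^64 ≡ 300^2 = 90000 ≡ 147
87 = 64 + 16 + 4 + 2 + 1, so 398^87 ≡ 147·148·369·302·398 ≡ 7 (mod 491)
87^2 = 7569 ≡ 204
87^4 ≡ 204^2 = 41616 ≡ 372
87^8 ≡ 372^2 = 138384 ≡ 413
11 = 8 + 2 + 1, so 87^11 ≡ 413·204·87 ≡ 276 (mod 491)
y^r · r^s ≡ 7·276 = 1932 ≡ 459 (mod 491)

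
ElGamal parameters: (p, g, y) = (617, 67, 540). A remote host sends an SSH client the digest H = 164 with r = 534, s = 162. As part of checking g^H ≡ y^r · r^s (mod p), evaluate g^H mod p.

270

67^2 = 4489 ≡ 170
67^4 ≡ 170^2 = 28900 ≡ 518
67^8 ≡ 518^2 = 268324 ≡ 546
67^16 ≡ 546^2 = 298116 ≡ 105
67^32 ≡ 105^2 = 11025 ≡ 536
67^64 ≡ 536^2 = 287296 ≡ 391
67^128 ≡ 391^2 = 152881 ≡ 482
164 = 128 + 32 + 4, so 67^164 ≡ 482·536·518 ≡ 270 (mod 617)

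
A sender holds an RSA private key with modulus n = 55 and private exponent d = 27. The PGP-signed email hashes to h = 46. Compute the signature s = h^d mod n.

51

Squares mod 55: h^1≡46, h^2≡26, h^4≡16, h^8≡36, h^16≡31
27 = 16 + 8 + 2 + 1, so h^27 ≡ 31·36·26·46 ≡ 51 (mod 55)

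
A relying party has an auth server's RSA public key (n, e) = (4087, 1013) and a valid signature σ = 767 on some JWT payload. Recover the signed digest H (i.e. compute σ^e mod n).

σ^2 ≡ 767^2 = 588289 ≡ 3848
σ^4 ≡ 3848^2 = 14807104 ≡ 3990
σ^8 ≡ 3990^2 = 15920100 ≡ 1235
σ^16 ≡ 1235^2 = 1525225 ≡ 774
σ^32 ≡ 774^2 = 599076 ≡ 2374
σ^64 ≡ 2374^2 = 5635876 ≡ 3990
σ^128 ≡ 3990^2 = 15920100 ≡ 1235
σ^256 ≡ 1235^2 = 1525225 ≡ 774
σ^512 ≡ 774^2 = 599076 ≡ 2374
1013 = 512 + 256 + 128 + 64 + 32 + 16 + 4 + 1, so σ^1013 ≡ 2374·774·1235·3990·2374·774·3990·767 ≡ 775 (mod 4087)

775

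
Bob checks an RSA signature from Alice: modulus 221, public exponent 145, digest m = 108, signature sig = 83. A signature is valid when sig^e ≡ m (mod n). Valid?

no

sig^2 ≡ 83^2 = 6889 ≡ 38
sig^4 ≡ 38^2 = 1444 ≡ 118
sig^8 ≡ 118^2 = 13924 ≡ 1
sig^16 ≡ 1^2 = 1
sig^32 ≡ 1^2 = 1
sig^64 ≡ 1^2 = 1
sig^128 ≡ 1^2 = 1
145 = 128 + 16 + 1, so sig^145 ≡ 1·1·83 ≡ 83 (mod 221)
83 ≠ 108, so verification fails.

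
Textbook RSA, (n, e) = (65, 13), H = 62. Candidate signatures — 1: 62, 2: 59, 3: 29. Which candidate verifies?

Candidate 1: Squares mod 65: 62^1≡62, 62^2≡9, 62^4≡16, 62^8≡61; 13 = 8 + 4 + 1, so 62^13 ≡ 61·16·62 ≡ 62 (mod 65)
  → matches H = 62
Candidate 2: Squares mod 65: 59^1≡59, 59^2≡36, 59^4≡61, 59^8≡16; 13 = 8 + 4 + 1, so 59^13 ≡ 16·61·59 ≡ 59 (mod 65)
Candidate 3: Squares mod 65: 29^1≡29, 29^2≡61, 29^4≡16, 29^8≡61; 13 = 8 + 4 + 1, so 29^13 ≡ 61·16·29 ≡ 29 (mod 65)

1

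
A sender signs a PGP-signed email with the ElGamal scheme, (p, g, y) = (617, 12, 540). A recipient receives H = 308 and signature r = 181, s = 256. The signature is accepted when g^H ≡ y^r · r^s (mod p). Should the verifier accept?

accept

Left side g^H mod p:
12^308 mod 617 = 616
Right side y^r · r^s mod p:
540^181 mod 617 = 347
181^256 mod 617 = 16
347·16 = 5552 ≡ 616 (mod 617)
616 ≡ 616 (mod 617), so the signature is genuine.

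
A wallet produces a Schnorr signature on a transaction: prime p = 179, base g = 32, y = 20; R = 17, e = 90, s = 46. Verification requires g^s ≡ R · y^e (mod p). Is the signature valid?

g^s mod p:
32^46 mod 179 = 139
R · y^e mod p:
20^90 mod 179 = 20
17·20 = 340 ≡ 161 (mod 179)
139 ≠ 161; the check fails.

invalid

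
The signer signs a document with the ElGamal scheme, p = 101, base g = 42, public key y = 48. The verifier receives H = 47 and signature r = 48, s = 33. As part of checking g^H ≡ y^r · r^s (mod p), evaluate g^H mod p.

11

42^2 = 1764 ≡ 47
42^4 ≡ 47^2 = 2209 ≡ 88
42^8 ≡ 88^2 = 7744 ≡ 68
42^16 ≡ 68^2 = 4624 ≡ 79
42^32 ≡ 79^2 = 6241 ≡ 80
47 = 32 + 8 + 4 + 2 + 1, so 42^47 ≡ 80·68·88·47·42 ≡ 11 (mod 101)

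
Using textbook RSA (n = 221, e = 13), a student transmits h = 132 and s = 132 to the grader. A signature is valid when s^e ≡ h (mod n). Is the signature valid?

s^2 ≡ 132^2 = 17424 ≡ 186
s^4 ≡ 186^2 = 34596 ≡ 120
s^8 ≡ 120^2 = 14400 ≡ 35
13 = 8 + 4 + 1, so s^13 ≡ 35·120·132 ≡ 132 (mod 221)
Since 132 equals the digest 132, verification succeeds.

valid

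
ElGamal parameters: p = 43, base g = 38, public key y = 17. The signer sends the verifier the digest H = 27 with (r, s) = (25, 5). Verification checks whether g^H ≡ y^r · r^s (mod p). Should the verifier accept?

Left side g^H mod p:
38^2 = 1444 ≡ 25
38^4 ≡ 25^2 = 625 ≡ 23
38^8 ≡ 23^2 = 529 ≡ 13
38^16 ≡ 13^2 = 169 ≡ 40
27 = 16 + 8 + 2 + 1, so 38^27 ≡ 40·13·25·38 ≡ 16 (mod 43)
Right side y^r · r^s mod p:
17^2 = 289 ≡ 31
17^4 ≡ 31^2 = 961 ≡ 15
17^8 ≡ 15^2 = 225 ≡ 10
17^16 ≡ 10^2 = 100 ≡ 14
25 = 16 + 8 + 1, so 17^25 ≡ 14·10·17 ≡ 15 (mod 43)
25^2 = 625 ≡ 23
25^4 ≡ 23^2 = 529 ≡ 13
5 = 4 + 1, so 25^5 ≡ 13·25 ≡ 24 (mod 43)
15·24 = 360 ≡ 16 (mod 43)
16 ≡ 16 (mod 43), so the signature is genuine.

accept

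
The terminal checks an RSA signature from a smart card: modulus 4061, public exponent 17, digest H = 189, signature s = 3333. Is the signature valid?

invalid

Squares mod 4061: s^1≡3333, s^2≡2054, s^4≡3598, s^8≡3197, s^16≡3333
17 = 16 + 1, so s^17 ≡ 3333·3333 ≡ 2054 (mod 4061)
The recovered value 2054 does not match the digest 189.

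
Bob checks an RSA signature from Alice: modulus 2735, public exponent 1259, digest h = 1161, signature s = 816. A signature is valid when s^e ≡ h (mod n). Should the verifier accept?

s^2 ≡ 816^2 = 665856 ≡ 1251
s^4 ≡ 1251^2 = 1565001 ≡ 581
s^8 ≡ 581^2 = 337561 ≡ 1156
s^16 ≡ 1156^2 = 1336336 ≡ 1656
s^32 ≡ 1656^2 = 2742336 ≡ 1866
s^64 ≡ 1866^2 = 3481956 ≡ 301
s^128 ≡ 301^2 = 90601 ≡ 346
s^256 ≡ 346^2 = 119716 ≡ 2111
s^512 ≡ 2111^2 = 4456321 ≡ 1006
s^1024 ≡ 1006^2 = 1012036 ≡ 86
1259 = 1024 + 128 + 64 + 32 + 8 + 2 + 1, so s^1259 ≡ 86·346·301·1866·1156·1251·816 ≡ 1161 (mod 2735)
Since 1161 equals the digest 1161, verification succeeds.

accept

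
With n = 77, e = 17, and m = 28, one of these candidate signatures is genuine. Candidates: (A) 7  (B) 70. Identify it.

A

Candidate A: Squares mod 77: 7^1≡7, 7^2≡49, 7^4≡14, 7^8≡42, 7^16≡70; 17 = 16 + 1, so 7^17 ≡ 70·7 ≡ 28 (mod 77)
  → matches m = 28
Candidate B: Squares mod 77: 70^1≡70, 70^2≡49, 70^4≡14, 70^8≡42, 70^16≡70; 17 = 16 + 1, so 70^17 ≡ 70·70 ≡ 49 (mod 77)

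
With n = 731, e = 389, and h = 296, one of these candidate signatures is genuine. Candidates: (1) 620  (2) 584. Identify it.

Candidate 1: 620^2 = 384400 ≡ 625; 620^4 ≡ 625^2 = 390625 ≡ 271; 620^8 ≡ 271^2 = 73441 ≡ 341; 620^16 ≡ 341^2 = 116281 ≡ 52; 620^32 ≡ 52^2 = 2704 ≡ 511; 620^64 ≡ 511^2 = 261121 ≡ 154; 620^128 ≡ 154^2 = 23716 ≡ 324; 620^256 ≡ 324^2 = 104976 ≡ 443; 389 = 256 + 128 + 4 + 1, so 620^389 ≡ 443·324·271·620 ≡ 349 (mod 731)
Candidate 2: 584^2 = 341056 ≡ 410; 584^4 ≡ 410^2 = 168100 ≡ 701; 584^8 ≡ 701^2 = 491401 ≡ 169; 584^16 ≡ 169^2 = 28561 ≡ 52; 584^32 ≡ 52^2 = 2704 ≡ 511; 584^64 ≡ 511^2 = 261121 ≡ 154; 584^128 ≡ 154^2 = 23716 ≡ 324; 584^256 ≡ 324^2 = 104976 ≡ 443; 389 = 256 + 128 + 4 + 1, so 584^389 ≡ 443·324·701·584 ≡ 296 (mod 731)
  → matches h = 296

2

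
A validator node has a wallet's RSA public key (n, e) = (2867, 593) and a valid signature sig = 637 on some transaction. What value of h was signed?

sig^2 ≡ 637^2 = 405769 ≡ 1522
sig^4 ≡ 1522^2 = 2316484 ≡ 2815
sig^8 ≡ 2815^2 = 7924225 ≡ 2704
sig^16 ≡ 2704^2 = 7311616 ≡ 766
sig^32 ≡ 766^2 = 586756 ≡ 1888
sig^64 ≡ 1888^2 = 3564544 ≡ 863
sig^128 ≡ 863^2 = 744769 ≡ 2216
sig^256 ≡ 2216^2 = 4910656 ≡ 2352
sig^512 ≡ 2352^2 = 5531904 ≡ 1461
593 = 512 + 64 + 16 + 1, so sig^593 ≡ 1461·863·766·637 ≡ 1017 (mod 2867)

1017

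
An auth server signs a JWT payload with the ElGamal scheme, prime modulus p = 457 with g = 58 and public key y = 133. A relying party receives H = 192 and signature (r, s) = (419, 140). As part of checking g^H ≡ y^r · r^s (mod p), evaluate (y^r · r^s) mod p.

174

Squares mod 457: 133^1≡133, 133^2≡323, 133^4≡133, 133^8≡323, 133^16≡133, 133^32≡323, 133^64≡133, 133^128≡323, 133^256≡133
419 = 256 + 128 + 32 + 2 + 1, so 133^419 ≡ 133·323·323·323·133 ≡ 323 (mod 457)
Squares mod 457: 419^1≡419, 419^2≡73, 419^4≡302, 419^8≡261, 419^16≡28, 419^32≡327, 419^64≡448, 419^128≡81
140 = 128 + 8 + 4, so 419^140 ≡ 81·261·302 ≡ 292 (mod 457)
y^r · r^s ≡ 323·292 = 94316 ≡ 174 (mod 457)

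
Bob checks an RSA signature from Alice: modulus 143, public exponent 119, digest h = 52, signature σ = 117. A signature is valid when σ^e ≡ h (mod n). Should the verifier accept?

accept

σ^2 ≡ 117^2 = 13689 ≡ 104
σ^4 ≡ 104^2 = 10816 ≡ 91
σ^8 ≡ 91^2 = 8281 ≡ 130
σ^16 ≡ 130^2 = 16900 ≡ 26
σ^32 ≡ 26^2 = 676 ≡ 104
σ^64 ≡ 104^2 = 10816 ≡ 91
119 = 64 + 32 + 16 + 4 + 2 + 1, so σ^119 ≡ 91·104·26·91·104·117 ≡ 52 (mod 143)
σ^119 mod 143 = 52 matches h.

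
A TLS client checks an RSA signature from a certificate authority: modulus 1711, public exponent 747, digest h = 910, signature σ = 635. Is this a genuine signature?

genuine

Squares mod 1711: σ^1≡635, σ^2≡1140, σ^4≡951, σ^8≡993, σ^16≡513, σ^32≡1386, σ^64≡1254, σ^128≡107, σ^256≡1183, σ^512≡1602
747 = 512 + 128 + 64 + 32 + 8 + 2 + 1, so σ^747 ≡ 1602·107·1254·1386·993·1140·635 ≡ 910 (mod 1711)
σ^747 mod 1711 = 910 matches h.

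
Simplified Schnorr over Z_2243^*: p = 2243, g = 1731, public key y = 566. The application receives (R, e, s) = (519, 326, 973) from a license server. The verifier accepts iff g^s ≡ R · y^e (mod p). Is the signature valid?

g^s mod p:
1731^2 = 2996361 ≡ 1956
1731^4 ≡ 1956^2 = 3825936 ≡ 1621
1731^8 ≡ 1621^2 = 2627641 ≡ 1088
1731^16 ≡ 1088^2 = 1183744 ≡ 1683
1731^32 ≡ 1683^2 = 2832489 ≡ 1823
1731^64 ≡ 1823^2 = 3323329 ≡ 1446
1731^128 ≡ 1446^2 = 2090916 ≡ 440
1731^256 ≡ 440^2 = 193600 ≡ 702
1731^512 ≡ 702^2 = 492804 ≡ 1587
973 = 512 + 256 + 128 + 64 + 8 + 4 + 1, so 1731^973 ≡ 1587·702·440·1446·1088·1621·1731 ≡ 2155 (mod 2243)
R · y^e mod p:
566^2 = 320356 ≡ 1850
566^4 ≡ 1850^2 = 3422500 ≡ 1925
566^8 ≡ 1925^2 = 3705625 ≡ 189
566^16 ≡ 189^2 = 35721 ≡ 2076
566^32 ≡ 2076^2 = 4309776 ≡ 973
566^64 ≡ 973^2 = 946729 ≡ 183
566^128 ≡ 183^2 = 33489 ≡ 2087
566^256 ≡ 2087^2 = 4355569 ≡ 1906
326 = 256 + 64 + 4 + 2, so 566^326 ≡ 1906·183·1925·1850 ≡ 1681 (mod 2243)
519·1681 = 872439 ≡ 2155 (mod 2243)
2155 ≡ 2155 (mod 2243); signature holds.

valid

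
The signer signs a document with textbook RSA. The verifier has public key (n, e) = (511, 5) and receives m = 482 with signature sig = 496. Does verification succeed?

Squares mod 511: sig^1≡496, sig^2≡225, sig^4≡36
5 = 4 + 1, so sig^5 ≡ 36·496 ≡ 482 (mod 511)
sig^5 mod 511 = 482 matches m.

passes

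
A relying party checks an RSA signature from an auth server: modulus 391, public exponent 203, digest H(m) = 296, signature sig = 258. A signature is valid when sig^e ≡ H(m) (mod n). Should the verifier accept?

sig^203 mod 391 = 296
sig^203 mod 391 = 296 matches H(m).

accept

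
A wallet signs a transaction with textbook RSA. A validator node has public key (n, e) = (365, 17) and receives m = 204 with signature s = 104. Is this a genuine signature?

genuine

Squares mod 365: s^1≡104, s^2≡231, s^4≡71, s^8≡296, s^16≡16
17 = 16 + 1, so s^17 ≡ 16·104 ≡ 204 (mod 365)
s^17 mod 365 = 204 matches m.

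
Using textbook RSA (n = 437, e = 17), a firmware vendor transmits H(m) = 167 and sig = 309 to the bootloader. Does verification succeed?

fails

Squares mod 437: sig^1≡309, sig^2≡215, sig^4≡340, sig^8≡232, sig^16≡73
17 = 16 + 1, so sig^17 ≡ 73·309 ≡ 270 (mod 437)
270 ≠ 167, so verification fails.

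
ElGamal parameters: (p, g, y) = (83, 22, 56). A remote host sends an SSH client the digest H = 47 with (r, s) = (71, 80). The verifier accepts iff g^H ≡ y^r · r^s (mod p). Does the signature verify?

does not verify

Left side g^H mod p:
22^2 = 484 ≡ 69
22^4 ≡ 69^2 = 4761 ≡ 30
22^8 ≡ 30^2 = 900 ≡ 70
22^16 ≡ 70^2 = 4900 ≡ 3
22^32 ≡ 3^2 = 9
47 = 32 + 8 + 4 + 2 + 1, so 22^47 ≡ 9·70·30·69·22 ≡ 5 (mod 83)
Right side y^r · r^s mod p:
56^2 = 3136 ≡ 65
56^4 ≡ 65^2 = 4225 ≡ 75
56^8 ≡ 75^2 = 5625 ≡ 64
56^16 ≡ 64^2 = 4096 ≡ 29
56^32 ≡ 29^2 = 841 ≡ 11
56^64 ≡ 11^2 = 121 ≡ 38
71 = 64 + 4 + 2 + 1, so 56^71 ≡ 38·75·65·56 ≡ 79 (mod 83)
71^2 = 5041 ≡ 61
71^4 ≡ 61^2 = 3721 ≡ 69
71^8 ≡ 69^2 = 4761 ≡ 30
71^16 ≡ 30^2 = 900 ≡ 70
71^32 ≡ 70^2 = 4900 ≡ 3
71^64 ≡ 3^2 = 9
80 = 64 + 16, so 71^80 ≡ 9·70 ≡ 49 (mod 83)
79·49 = 3871 ≡ 53 (mod 83)
5 ≠ 53, so verification fails.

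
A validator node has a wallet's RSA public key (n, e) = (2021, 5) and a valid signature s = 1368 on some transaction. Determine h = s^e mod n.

s^5 mod 2021 = 1245

1245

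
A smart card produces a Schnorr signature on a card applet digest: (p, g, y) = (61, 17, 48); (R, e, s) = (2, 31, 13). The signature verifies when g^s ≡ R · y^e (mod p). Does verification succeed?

g^s mod p:
17^13 mod 61 = 35
R · y^e mod p:
48^31 mod 61 = 48
2·48 = 96 ≡ 35 (mod 61)
35 ≡ 35 (mod 61); signature holds.

passes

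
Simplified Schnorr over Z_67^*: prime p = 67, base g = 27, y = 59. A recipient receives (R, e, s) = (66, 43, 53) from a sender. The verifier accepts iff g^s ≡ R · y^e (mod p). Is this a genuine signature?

g^s mod p:
27^2 = 729 ≡ 59
27^4 ≡ 59^2 = 3481 ≡ 64
27^8 ≡ 64^2 = 4096 ≡ 9
27^16 ≡ 9^2 = 81 ≡ 14
27^32 ≡ 14^2 = 196 ≡ 62
53 = 32 + 16 + 4 + 1, so 27^53 ≡ 62·14·64·27 ≡ 42 (mod 67)
R · y^e mod p:
59^2 = 3481 ≡ 64
59^4 ≡ 64^2 = 4096 ≡ 9
59^8 ≡ 9^2 = 81 ≡ 14
59^16 ≡ 14^2 = 196 ≡ 62
59^32 ≡ 62^2 = 3844 ≡ 25
43 = 32 + 8 + 2 + 1, so 59^43 ≡ 25·14·64·59 ≡ 25 (mod 67)
66·25 = 1650 ≡ 42 (mod 67)
42 ≡ 42 (mod 67); signature holds.

genuine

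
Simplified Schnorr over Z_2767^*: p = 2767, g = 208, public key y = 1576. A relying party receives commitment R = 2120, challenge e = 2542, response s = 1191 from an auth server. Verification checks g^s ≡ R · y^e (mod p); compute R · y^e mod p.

2748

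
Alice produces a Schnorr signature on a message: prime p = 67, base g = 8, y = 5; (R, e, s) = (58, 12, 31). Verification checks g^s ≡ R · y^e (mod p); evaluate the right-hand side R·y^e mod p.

45

Squares mod 67: 5^1≡5, 5^2≡25, 5^4≡22, 5^8≡15
12 = 8 + 4, so 5^12 ≡ 15·22 ≡ 62 (mod 67)
R · y^e ≡ 58·62 = 3596 ≡ 45 (mod 67)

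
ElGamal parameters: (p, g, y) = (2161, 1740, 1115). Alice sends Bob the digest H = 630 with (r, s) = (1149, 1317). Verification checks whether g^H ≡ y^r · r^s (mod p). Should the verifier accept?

Left side g^H mod p:
Squares mod 2161: 1740^1≡1740, 1740^2≡39, 1740^4≡1521, 1740^8≡1171, 1740^16≡1167, 1740^32≡459, 1740^64≡1064, 1740^128≡1893, 1740^256≡511, 1740^512≡1801
630 = 512 + 64 + 32 + 16 + 4 + 2, so 1740^630 ≡ 1801·1064·459·1167·1521·39 ≡ 335 (mod 2161)
Right side y^r · r^s mod p:
Squares mod 2161: 1115^1≡1115, 1115^2≡650, 1115^4≡1105, 1115^8≡60, 1115^16≡1439, 1115^32≡483, 1115^64≡2062, 1115^128≡1157, 1115^256≡990, 1115^512≡1167, 1115^1024≡459
1149 = 1024 + 64 + 32 + 16 + 8 + 4 + 1, so 1115^1149 ≡ 459·2062·483·1439·60·1105·1115 ≡ 2102 (mod 2161)
Squares mod 2161: 1149^1≡1149, 1149^2≡1991, 1149^4≡807, 1149^8≡788, 1149^16≡737, 1149^32≡758, 1149^64≡1899, 1149^128≡1653, 1149^256≡905, 1149^512≡6, 1149^1024≡36
1317 = 1024 + 256 + 32 + 4 + 1, so 1149^1317 ≡ 36·905·758·807·1149 ≡ 910 (mod 2161)
2102·910 = 1912820 ≡ 335 (mod 2161)
335 ≡ 335 (mod 2161), so the signature is genuine.

accept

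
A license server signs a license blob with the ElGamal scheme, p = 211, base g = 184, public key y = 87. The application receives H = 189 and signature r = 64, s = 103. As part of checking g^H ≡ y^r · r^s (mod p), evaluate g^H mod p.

188

Squares mod 211: 184^1≡184, 184^2≡96, 184^4≡143, 184^8≡193, 184^16≡113, 184^32≡109, 184^64≡65, 184^128≡5
189 = 128 + 32 + 16 + 8 + 4 + 1, so 184^189 ≡ 5·109·113·193·143·184 ≡ 188 (mod 211)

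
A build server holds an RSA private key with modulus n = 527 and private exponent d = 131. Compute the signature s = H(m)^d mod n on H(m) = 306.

306

Squares mod 527: (H(m))^1≡306, (H(m))^2≡357, (H(m))^4≡442, (H(m))^8≡374, (H(m))^16≡221, (H(m))^32≡357, (H(m))^64≡442, (H(m))^128≡374
131 = 128 + 2 + 1, so (H(m))^131 ≡ 374·357·306 ≡ 306 (mod 527)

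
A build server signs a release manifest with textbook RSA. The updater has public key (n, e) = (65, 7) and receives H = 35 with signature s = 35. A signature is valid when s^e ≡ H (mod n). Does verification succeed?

passes

s^2 ≡ 35^2 = 1225 ≡ 55
s^4 ≡ 55^2 = 3025 ≡ 35
7 = 4 + 2 + 1, so s^7 ≡ 35·55·35 ≡ 35 (mod 65)
Since 35 equals the digest 35, verification succeeds.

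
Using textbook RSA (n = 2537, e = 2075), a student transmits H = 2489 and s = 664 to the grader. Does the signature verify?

does not verify

s^2 ≡ 664^2 = 440896 ≡ 1995
s^4 ≡ 1995^2 = 3980025 ≡ 2009
s^8 ≡ 2009^2 = 4036081 ≡ 2251
s^16 ≡ 2251^2 = 5067001 ≡ 612
s^32 ≡ 612^2 = 374544 ≡ 1605
s^64 ≡ 1605^2 = 2576025 ≡ 970
s^128 ≡ 970^2 = 940900 ≡ 2210
s^256 ≡ 2210^2 = 4884100 ≡ 375
s^512 ≡ 375^2 = 140625 ≡ 1090
s^1024 ≡ 1090^2 = 1188100 ≡ 784
s^2048 ≡ 784^2 = 614656 ≡ 702
2075 = 2048 + 16 + 8 + 2 + 1, so s^2075 ≡ 702·612·2251·1995·664 ≡ 1910 (mod 2537)
The recovered value 1910 does not match the digest 2489.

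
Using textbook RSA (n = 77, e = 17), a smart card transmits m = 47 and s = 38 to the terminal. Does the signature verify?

s^2 ≡ 38^2 = 1444 ≡ 58
s^4 ≡ 58^2 = 3364 ≡ 53
s^8 ≡ 53^2 = 2809 ≡ 37
s^16 ≡ 37^2 = 1369 ≡ 60
17 = 16 + 1, so s^17 ≡ 60·38 ≡ 47 (mod 77)
Since 47 equals the digest 47, verification succeeds.

verifies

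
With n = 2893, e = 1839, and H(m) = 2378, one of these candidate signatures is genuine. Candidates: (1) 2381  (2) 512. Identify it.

Candidate 1: Squares mod 2893: 2381^1≡2381, 2381^2≡1774, 2381^4≡2385, 2381^8≡587, 2381^16≡302, 2381^32≡1521, 2381^64≡1934, 2381^128≡2600, 2381^256≡1952, 2381^512≡223, 2381^1024≡548; 1839 = 1024 + 512 + 256 + 32 + 8 + 4 + 2 + 1, so 2381^1839 ≡ 548·223·1952·1521·587·2385·1774·2381 ≡ 515 (mod 2893)
Candidate 2: Squares mod 2893: 512^1≡512, 512^2≡1774, 512^4≡2385, 512^8≡587, 512^16≡302, 512^32≡1521, 512^64≡1934, 512^128≡2600, 512^256≡1952, 512^512≡223, 512^1024≡548; 1839 = 1024 + 512 + 256 + 32 + 8 + 4 + 2 + 1, so 512^1839 ≡ 548·223·1952·1521·587·2385·1774·512 ≡ 2378 (mod 2893)
  → matches H(m) = 2378

2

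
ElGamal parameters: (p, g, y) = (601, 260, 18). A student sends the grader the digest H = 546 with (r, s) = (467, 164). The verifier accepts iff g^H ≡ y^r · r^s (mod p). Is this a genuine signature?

Left side g^H mod p:
Squares mod 601: 260^1≡260, 260^2≡288, 260^4≡6, 260^8≡36, 260^16≡94, 260^32≡422, 260^64≡188, 260^128≡486, 260^256≡3, 260^512≡9
546 = 512 + 32 + 2, so 260^546 ≡ 9·422·288 ≡ 4 (mod 601)
Right side y^r · r^s mod p:
Squares mod 601: 18^1≡18, 18^2≡324, 18^4≡402, 18^8≡536, 18^16≡18, 18^32≡324, 18^64≡402, 18^128≡536, 18^256≡18
467 = 256 + 128 + 64 + 16 + 2 + 1, so 18^467 ≡ 18·536·402·18·324·18 ≡ 324 (mod 601)
Squares mod 601: 467^1≡467, 467^2≡527, 467^4≡67, 467^8≡282, 467^16≡192, 467^32≡203, 467^64≡341, 467^128≡288
164 = 128 + 32 + 4, so 467^164 ≡ 288·203·67 ≡ 371 (mod 601)
324·371 = 120204 ≡ 4 (mod 601)
4 ≡ 4 (mod 601), so the signature is genuine.

genuine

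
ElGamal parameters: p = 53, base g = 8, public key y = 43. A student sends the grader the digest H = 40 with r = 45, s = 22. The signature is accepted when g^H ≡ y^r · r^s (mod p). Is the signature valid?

Left side g^H mod p:
Squares mod 53: 8^1≡8, 8^2≡11, 8^4≡15, 8^8≡13, 8^16≡10, 8^32≡47
40 = 32 + 8, so 8^40 ≡ 47·13 ≡ 28 (mod 53)
Right side y^r · r^s mod p:
Squares mod 53: 43^1≡43, 43^2≡47, 43^4≡36, 43^8≡24, 43^16≡46, 43^32≡49
45 = 32 + 8 + 4 + 1, so 43^45 ≡ 49·24·36·43 ≡ 4 (mod 53)
Squares mod 53: 45^1≡45, 45^2≡11, 45^4≡15, 45^8≡13, 45^16≡10
22 = 16 + 4 + 2, so 45^22 ≡ 10·15·11 ≡ 7 (mod 53)
4·7 = 28 ≡ 28 (mod 53)
28 ≡ 28 (mod 53), so the signature is genuine.

valid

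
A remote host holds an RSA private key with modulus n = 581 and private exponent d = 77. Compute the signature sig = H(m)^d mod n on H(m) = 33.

Squares mod 581: (H(m))^1≡33, (H(m))^2≡508, (H(m))^4≡100, (H(m))^8≡123, (H(m))^16≡23, (H(m))^32≡529, (H(m))^64≡380
77 = 64 + 8 + 4 + 1, so (H(m))^77 ≡ 380·123·100·33 ≡ 444 (mod 581)

444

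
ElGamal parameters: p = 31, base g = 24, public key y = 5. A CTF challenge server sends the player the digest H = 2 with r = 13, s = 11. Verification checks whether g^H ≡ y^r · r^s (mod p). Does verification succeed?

Left side g^H mod p:
24^2 = 576 ≡ 18
Right side y^r · r^s mod p:
5^2 = 25
5^4 ≡ 25^2 = 625 ≡ 5
5^8 ≡ 5^2 = 25
13 = 8 + 4 + 1, so 5^13 ≡ 25·5·5 ≡ 5 (mod 31)
13^2 = 169 ≡ 14
13^4 ≡ 14^2 = 196 ≡ 10
13^8 ≡ 10^2 = 100 ≡ 7
11 = 8 + 2 + 1, so 13^11 ≡ 7·14·13 ≡ 3 (mod 31)
5·3 = 15 ≡ 15 (mod 31)
18 ≠ 15, so verification fails.

fails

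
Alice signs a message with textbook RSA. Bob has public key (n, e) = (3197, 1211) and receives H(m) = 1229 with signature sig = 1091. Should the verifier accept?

accept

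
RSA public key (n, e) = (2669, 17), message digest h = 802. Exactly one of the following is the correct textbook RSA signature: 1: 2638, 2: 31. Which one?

Candidate 1: 2638^2 = 6959044 ≡ 961; 2638^4 ≡ 961^2 = 923521 ≡ 47; 2638^8 ≡ 47^2 = 2209; 2638^16 ≡ 2209^2 = 4879681 ≡ 749; 17 = 16 + 1, so 2638^17 ≡ 749·2638 ≡ 802 (mod 2669)
  → matches h = 802
Candidate 2: 31^2 = 961; 31^4 ≡ 961^2 = 923521 ≡ 47; 31^8 ≡ 47^2 = 2209; 31^16 ≡ 2209^2 = 4879681 ≡ 749; 17 = 16 + 1, so 31^17 ≡ 749·31 ≡ 1867 (mod 2669)

1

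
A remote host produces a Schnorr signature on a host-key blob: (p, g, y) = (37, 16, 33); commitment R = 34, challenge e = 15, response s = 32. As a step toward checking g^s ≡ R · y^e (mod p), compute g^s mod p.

33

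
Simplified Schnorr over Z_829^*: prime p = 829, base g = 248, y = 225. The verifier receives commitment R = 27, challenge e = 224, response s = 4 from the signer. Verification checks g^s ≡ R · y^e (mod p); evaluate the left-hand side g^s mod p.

94

248^2 = 61504 ≡ 158
248^4 ≡ 158^2 = 24964 ≡ 94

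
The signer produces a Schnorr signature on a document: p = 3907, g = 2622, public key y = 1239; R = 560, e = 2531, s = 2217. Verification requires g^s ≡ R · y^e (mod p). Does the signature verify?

g^s mod p:
2622^2 = 6874884 ≡ 2471
2622^4 ≡ 2471^2 = 6105841 ≡ 3107
2622^8 ≡ 3107^2 = 9653449 ≡ 3159
2622^16 ≡ 3159^2 = 9979281 ≡ 803
2622^32 ≡ 803^2 = 644809 ≡ 154
2622^64 ≡ 154^2 = 23716 ≡ 274
2622^128 ≡ 274^2 = 75076 ≡ 843
2622^256 ≡ 843^2 = 710649 ≡ 3482
2622^512 ≡ 3482^2 = 12124324 ≡ 903
2622^1024 ≡ 903^2 = 815409 ≡ 2753
2622^2048 ≡ 2753^2 = 7579009 ≡ 3336
2217 = 2048 + 128 + 32 + 8 + 1, so 2622^2217 ≡ 3336·843·154·3159·2622 ≡ 1433 (mod 3907)
R · y^e mod p:
1239^2 = 1535121 ≡ 3577
1239^4 ≡ 3577^2 = 12794929 ≡ 3411
1239^8 ≡ 3411^2 = 11634921 ≡ 3782
1239^16 ≡ 3782^2 = 14303524 ≡ 3904
1239^32 ≡ 3904^2 = 15241216 ≡ 9
1239^64 ≡ 9^2 = 81
1239^128 ≡ 81^2 = 6561 ≡ 2654
1239^256 ≡ 2654^2 = 7043716 ≡ 3302
1239^512 ≡ 3302^2 = 10903204 ≡ 2674
1239^1024 ≡ 2674^2 = 7150276 ≡ 466
1239^2048 ≡ 466^2 = 217156 ≡ 2271
2531 = 2048 + 256 + 128 + 64 + 32 + 2 + 1, so 1239^2531 ≡ 2271·3302·2654·81·9·3577·1239 ≡ 2545 (mod 3907)
560·2545 = 1425200 ≡ 3052 (mod 3907)
1433 ≠ 3052; the check fails.

does not verify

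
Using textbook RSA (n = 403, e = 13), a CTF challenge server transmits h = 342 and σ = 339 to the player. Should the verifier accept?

Squares mod 403: σ^1≡339, σ^2≡66, σ^4≡326, σ^8≡287
13 = 8 + 4 + 1, so σ^13 ≡ 287·326·339 ≡ 209 (mod 403)
σ^13 mod 403 = 209, but h = 342.

reject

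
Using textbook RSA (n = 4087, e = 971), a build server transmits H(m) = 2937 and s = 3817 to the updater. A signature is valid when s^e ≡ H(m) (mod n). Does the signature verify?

does not verify

s^971 mod 4087 = 2381
s^971 mod 4087 = 2381, but H(m) = 2937.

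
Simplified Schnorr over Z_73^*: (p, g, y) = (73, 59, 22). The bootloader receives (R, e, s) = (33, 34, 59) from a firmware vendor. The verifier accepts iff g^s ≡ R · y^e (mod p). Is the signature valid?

invalid

g^s mod p:
Squares mod 73: 59^1≡59, 59^2≡50, 59^4≡18, 59^8≡32, 59^16≡2, 59^32≡4
59 = 32 + 16 + 8 + 2 + 1, so 59^59 ≡ 4·2·32·50·59 ≡ 15 (mod 73)
R · y^e mod p:
Squares mod 73: 22^1≡22, 22^2≡46, 22^4≡72, 22^8≡1, 22^16≡1, 22^32≡1
34 = 32 + 2, so 22^34 ≡ 1·46 ≡ 46 (mod 73)
33·46 = 1518 ≡ 58 (mod 73)
15 ≠ 58; the check fails.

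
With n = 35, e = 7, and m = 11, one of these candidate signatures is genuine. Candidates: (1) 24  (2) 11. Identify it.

2

Candidate 1: 24^2 = 576 ≡ 16; 24^4 ≡ 16^2 = 256 ≡ 11; 7 = 4 + 2 + 1, so 24^7 ≡ 11·16·24 ≡ 24 (mod 35)
Candidate 2: 11^2 = 121 ≡ 16; 11^4 ≡ 16^2 = 256 ≡ 11; 7 = 4 + 2 + 1, so 11^7 ≡ 11·16·11 ≡ 11 (mod 35)
  → matches m = 11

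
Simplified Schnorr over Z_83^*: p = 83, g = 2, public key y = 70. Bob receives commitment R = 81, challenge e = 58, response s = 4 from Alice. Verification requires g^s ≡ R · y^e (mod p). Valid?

no

g^s mod p:
2^2 = 4
2^4 ≡ 4^2 = 16
R · y^e mod p:
70^2 = 4900 ≡ 3
70^4 ≡ 3^2 = 9
70^8 ≡ 9^2 = 81
70^16 ≡ 81^2 = 6561 ≡ 4
70^32 ≡ 4^2 = 16
58 = 32 + 16 + 8 + 2, so 70^58 ≡ 16·4·81·3 ≡ 31 (mod 83)
81·31 = 2511 ≡ 21 (mod 83)
16 ≠ 21; the check fails.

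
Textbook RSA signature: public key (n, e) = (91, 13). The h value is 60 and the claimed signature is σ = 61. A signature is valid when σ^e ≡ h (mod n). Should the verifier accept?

σ^2 ≡ 61^2 = 3721 ≡ 81
σ^4 ≡ 81^2 = 6561 ≡ 9
σ^8 ≡ 9^2 = 81
13 = 8 + 4 + 1, so σ^13 ≡ 81·9·61 ≡ 61 (mod 91)
61 ≠ 60, so verification fails.

reject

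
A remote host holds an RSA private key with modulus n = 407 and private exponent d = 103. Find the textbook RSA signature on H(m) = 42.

(H(m))^2 ≡ 42^2 = 1764 ≡ 136
(H(m))^4 ≡ 136^2 = 18496 ≡ 181
(H(m))^8 ≡ 181^2 = 32761 ≡ 201
(H(m))^16 ≡ 201^2 = 40401 ≡ 108
(H(m))^32 ≡ 108^2 = 11664 ≡ 268
(H(m))^64 ≡ 268^2 = 71824 ≡ 192
103 = 64 + 32 + 4 + 2 + 1, so (H(m))^103 ≡ 192·268·181·136·42 ≡ 135 (mod 407)

135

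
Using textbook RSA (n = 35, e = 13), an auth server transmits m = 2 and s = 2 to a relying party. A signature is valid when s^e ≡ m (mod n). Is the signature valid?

s^2 ≡ 2^2 = 4
s^4 ≡ 4^2 = 16
s^8 ≡ 16^2 = 256 ≡ 11
13 = 8 + 4 + 1, so s^13 ≡ 11·16·2 ≡ 2 (mod 35)
2 = m, so the signature checks out.

valid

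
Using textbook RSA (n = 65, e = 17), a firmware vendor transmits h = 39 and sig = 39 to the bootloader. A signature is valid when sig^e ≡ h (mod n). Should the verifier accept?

sig^2 ≡ 39^2 = 1521 ≡ 26
sig^4 ≡ 26^2 = 676 ≡ 26
sig^8 ≡ 26^2 = 676 ≡ 26
sig^16 ≡ 26^2 = 676 ≡ 26
17 = 16 + 1, so sig^17 ≡ 26·39 ≡ 39 (mod 65)
Since 39 equals the digest 39, verification succeeds.

accept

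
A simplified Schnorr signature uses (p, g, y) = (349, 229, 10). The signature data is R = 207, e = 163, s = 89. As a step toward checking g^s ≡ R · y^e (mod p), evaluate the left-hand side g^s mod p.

188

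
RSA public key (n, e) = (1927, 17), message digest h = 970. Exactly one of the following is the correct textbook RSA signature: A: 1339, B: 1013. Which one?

A

Candidate A: 1339^2 = 1792921 ≡ 811; 1339^4 ≡ 811^2 = 657721 ≡ 614; 1339^8 ≡ 614^2 = 376996 ≡ 1231; 1339^16 ≡ 1231^2 = 1515361 ≡ 739; 17 = 16 + 1, so 1339^17 ≡ 739·1339 ≡ 970 (mod 1927)
  → matches h = 970
Candidate B: 1013^2 = 1026169 ≡ 1005; 1013^4 ≡ 1005^2 = 1010025 ≡ 277; 1013^8 ≡ 277^2 = 76729 ≡ 1576; 1013^16 ≡ 1576^2 = 2483776 ≡ 1800; 17 = 16 + 1, so 1013^17 ≡ 1800·1013 ≡ 458 (mod 1927)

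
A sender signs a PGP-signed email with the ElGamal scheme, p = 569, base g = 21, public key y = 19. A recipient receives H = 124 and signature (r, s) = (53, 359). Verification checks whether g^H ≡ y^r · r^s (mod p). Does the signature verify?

Left side g^H mod p:
21^2 = 441
21^4 ≡ 441^2 = 194481 ≡ 452
21^8 ≡ 452^2 = 204304 ≡ 33
21^16 ≡ 33^2 = 1089 ≡ 520
21^32 ≡ 520^2 = 270400 ≡ 125
21^64 ≡ 125^2 = 15625 ≡ 262
124 = 64 + 32 + 16 + 8 + 4, so 21^124 ≡ 262·125·520·33·452 ≡ 313 (mod 569)
Right side y^r · r^s mod p:
19^2 = 361
19^4 ≡ 361^2 = 130321 ≡ 20
19^8 ≡ 20^2 = 400
19^16 ≡ 400^2 = 160000 ≡ 111
19^32 ≡ 111^2 = 12321 ≡ 372
53 = 32 + 16 + 4 + 1, so 19^53 ≡ 372·111·20·19 ≡ 216 (mod 569)
53^2 = 2809 ≡ 533
53^4 ≡ 533^2 = 284089 ≡ 158
53^8 ≡ 158^2 = 24964 ≡ 497
53^16 ≡ 497^2 = 247009 ≡ 63
53^32 ≡ 63^2 = 3969 ≡ 555
53^64 ≡ 555^2 = 308025 ≡ 196
53^128 ≡ 196^2 = 38416 ≡ 293
53^256 ≡ 293^2 = 85849 ≡ 499
359 = 256 + 64 + 32 + 4 + 2 + 1, so 53^359 ≡ 499·196·555·158·533·53 ≡ 522 (mod 569)
216·522 = 112752 ≡ 90 (mod 569)
313 ≠ 90, so verification fails.

does not verify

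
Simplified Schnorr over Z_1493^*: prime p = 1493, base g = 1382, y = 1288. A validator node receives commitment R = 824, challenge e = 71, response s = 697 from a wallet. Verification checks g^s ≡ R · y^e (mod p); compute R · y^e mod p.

1288^2 = 1658944 ≡ 221
1288^4 ≡ 221^2 = 48841 ≡ 1065
1288^8 ≡ 1065^2 = 1134225 ≡ 1038
1288^16 ≡ 1038^2 = 1077444 ≡ 991
1288^32 ≡ 991^2 = 982081 ≡ 1180
1288^64 ≡ 1180^2 = 1392400 ≡ 924
71 = 64 + 4 + 2 + 1, so 1288^71 ≡ 924·1065·221·1288 ≡ 485 (mod 1493)
R · y^e ≡ 824·485 = 399640 ≡ 1009 (mod 1493)

1009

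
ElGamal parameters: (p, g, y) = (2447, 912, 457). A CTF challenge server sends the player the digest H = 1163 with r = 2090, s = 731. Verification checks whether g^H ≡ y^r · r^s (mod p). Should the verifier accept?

Left side g^H mod p:
912^2 = 831744 ≡ 2211
912^4 ≡ 2211^2 = 4888521 ≡ 1862
912^8 ≡ 1862^2 = 3467044 ≡ 2092
912^16 ≡ 2092^2 = 4376464 ≡ 1228
912^32 ≡ 1228^2 = 1507984 ≡ 632
912^64 ≡ 632^2 = 399424 ≡ 563
912^128 ≡ 563^2 = 316969 ≡ 1306
912^256 ≡ 1306^2 = 1705636 ≡ 77
912^512 ≡ 77^2 = 5929 ≡ 1035
912^1024 ≡ 1035^2 = 1071225 ≡ 1886
1163 = 1024 + 128 + 8 + 2 + 1, so 912^1163 ≡ 1886·1306·2092·2211·912 ≡ 12 (mod 2447)
Right side y^r · r^s mod p:
457^2 = 208849 ≡ 854
457^4 ≡ 854^2 = 729316 ≡ 110
457^8 ≡ 110^2 = 12100 ≡ 2312
457^16 ≡ 2312^2 = 5345344 ≡ 1096
457^32 ≡ 1096^2 = 1201216 ≡ 2186
457^64 ≡ 2186^2 = 4778596 ≡ 2052
457^128 ≡ 2052^2 = 4210704 ≡ 1864
457^256 ≡ 1864^2 = 3474496 ≡ 2203
457^512 ≡ 2203^2 = 4853209 ≡ 808
457^1024 ≡ 808^2 = 652864 ≡ 1962
457^2048 ≡ 1962^2 = 3849444 ≡ 313
2090 = 2048 + 32 + 8 + 2, so 457^2090 ≡ 313·2186·2312·854 ≡ 426 (mod 2447)
2090^2 = 4368100 ≡ 205
2090^4 ≡ 205^2 = 42025 ≡ 426
2090^8 ≡ 426^2 = 181476 ≡ 398
2090^16 ≡ 398^2 = 158404 ≡ 1796
2090^32 ≡ 1796^2 = 3225616 ≡ 470
2090^64 ≡ 470^2 = 220900 ≡ 670
2090^128 ≡ 670^2 = 448900 ≡ 1099
2090^256 ≡ 1099^2 = 1207801 ≡ 1430
2090^512 ≡ 1430^2 = 2044900 ≡ 1655
731 = 512 + 128 + 64 + 16 + 8 + 2 + 1, so 2090^731 ≡ 1655·1099·670·1796·398·205·2090 ≡ 517 (mod 2447)
426·517 = 220242 ≡ 12 (mod 2447)
12 ≡ 12 (mod 2447), so the signature is genuine.

accept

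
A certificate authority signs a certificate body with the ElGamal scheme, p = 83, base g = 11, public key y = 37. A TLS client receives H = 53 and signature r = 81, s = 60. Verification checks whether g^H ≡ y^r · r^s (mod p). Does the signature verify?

does not verify

Left side g^H mod p:
11^2 = 121 ≡ 38
11^4 ≡ 38^2 = 1444 ≡ 33
11^8 ≡ 33^2 = 1089 ≡ 10
11^16 ≡ 10^2 = 100 ≡ 17
11^32 ≡ 17^2 = 289 ≡ 40
53 = 32 + 16 + 4 + 1, so 11^53 ≡ 40·17·33·11 ≡ 81 (mod 83)
Right side y^r · r^s mod p:
37^2 = 1369 ≡ 41
37^4 ≡ 41^2 = 1681 ≡ 21
37^8 ≡ 21^2 = 441 ≡ 26
37^16 ≡ 26^2 = 676 ≡ 12
37^32 ≡ 12^2 = 144 ≡ 61
37^64 ≡ 61^2 = 3721 ≡ 69
81 = 64 + 16 + 1, so 37^81 ≡ 69·12·37 ≡ 9 (mod 83)
81^2 = 6561 ≡ 4
81^4 ≡ 4^2 = 16
81^8 ≡ 16^2 = 256 ≡ 7
81^16 ≡ 7^2 = 49
81^32 ≡ 49^2 = 2401 ≡ 77
60 = 32 + 16 + 8 + 4, so 81^60 ≡ 77·49·7·16 ≡ 23 (mod 83)
9·23 = 207 ≡ 41 (mod 83)
81 ≠ 41, so verification fails.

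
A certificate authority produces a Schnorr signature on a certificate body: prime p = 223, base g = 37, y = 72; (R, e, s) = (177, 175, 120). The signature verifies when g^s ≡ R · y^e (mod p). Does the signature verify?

does not verify

g^s mod p:
37^2 = 1369 ≡ 31
37^4 ≡ 31^2 = 961 ≡ 69
37^8 ≡ 69^2 = 4761 ≡ 78
37^16 ≡ 78^2 = 6084 ≡ 63
37^32 ≡ 63^2 = 3969 ≡ 178
37^64 ≡ 178^2 = 31684 ≡ 18
120 = 64 + 32 + 16 + 8, so 37^120 ≡ 18·178·63·78 ≡ 210 (mod 223)
R · y^e mod p:
72^2 = 5184 ≡ 55
72^4 ≡ 55^2 = 3025 ≡ 126
72^8 ≡ 126^2 = 15876 ≡ 43
72^16 ≡ 43^2 = 1849 ≡ 65
72^32 ≡ 65^2 = 4225 ≡ 211
72^64 ≡ 211^2 = 44521 ≡ 144
72^128 ≡ 144^2 = 20736 ≡ 220
175 = 128 + 32 + 8 + 4 + 2 + 1, so 72^175 ≡ 220·211·43·126·55·72 ≡ 144 (mod 223)
177·144 = 25488 ≡ 66 (mod 223)
210 ≠ 66; the check fails.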